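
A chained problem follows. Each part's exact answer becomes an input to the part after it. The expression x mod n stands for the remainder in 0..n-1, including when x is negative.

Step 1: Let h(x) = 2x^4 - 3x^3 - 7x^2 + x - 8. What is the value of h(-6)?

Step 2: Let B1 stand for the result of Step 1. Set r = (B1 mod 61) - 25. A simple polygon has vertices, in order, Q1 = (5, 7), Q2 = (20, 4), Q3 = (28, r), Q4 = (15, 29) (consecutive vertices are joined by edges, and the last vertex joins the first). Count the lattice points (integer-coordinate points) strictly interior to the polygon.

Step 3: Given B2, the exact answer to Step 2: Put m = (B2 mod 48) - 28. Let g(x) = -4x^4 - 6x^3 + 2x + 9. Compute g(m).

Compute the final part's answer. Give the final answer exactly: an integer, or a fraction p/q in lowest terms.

-1391

Step 1: 2*(-6)^4 - 3*(-6)^3 - 7*(-6)^2 + 1*(-6)^1 - 8 = (2592) + (648) + (-252) + (-6) + (-8) = 2974; answer 2974
Step 2: B1 = 2974; r = 21; cross terms: (5*4 - 20*7)=-120, (20*21 - 28*4)=308, (28*29 - 15*21)=497, (15*7 - 5*29)=-40; twice the area = |645| = 645; area = 645/2; boundary points = 3 + 1 + 1 + 2 = 7; strictly interior points = area - boundary/2 + 1 = 320; answer 320
Step 3: B2 = 320; m = 4; -4*(4)^4 - 6*(4)^3 + 2*(4)^1 + 9 = (-1024) + (-384) + (8) + (9) = -1391; answer -1391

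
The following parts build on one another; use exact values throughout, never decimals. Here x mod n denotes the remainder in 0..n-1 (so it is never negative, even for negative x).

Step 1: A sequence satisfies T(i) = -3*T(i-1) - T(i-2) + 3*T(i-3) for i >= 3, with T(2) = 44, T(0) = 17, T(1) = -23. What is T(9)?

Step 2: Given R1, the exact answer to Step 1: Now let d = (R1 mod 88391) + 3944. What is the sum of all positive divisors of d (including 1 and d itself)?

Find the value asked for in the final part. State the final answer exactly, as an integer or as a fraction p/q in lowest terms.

13200

Step 1: T(3) = -3*(44) - 1*(-23) + 3*(17) = -58; iterating: T(3)=-58, T(4)=61, T(5)=7, T(6)=-256, T(7)=944, T(8)=-2555, T(9)=5953; answer 5953
Step 2: R1 = 5953; d = 9897; 9897 = 3 * 3299; sigma = (1 + 3) * (1 + 3299) = 4 * 3300 = 13200; answer 13200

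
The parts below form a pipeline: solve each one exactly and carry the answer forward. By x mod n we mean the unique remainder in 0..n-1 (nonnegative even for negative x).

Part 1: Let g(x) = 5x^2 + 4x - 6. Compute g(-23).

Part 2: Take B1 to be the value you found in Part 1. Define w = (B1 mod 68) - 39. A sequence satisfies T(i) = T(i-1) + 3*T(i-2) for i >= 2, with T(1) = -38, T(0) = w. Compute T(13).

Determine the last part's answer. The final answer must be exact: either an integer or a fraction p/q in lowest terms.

-687782

Part 1: 5*(-23)^2 + 4*(-23)^1 - 6 = (2645) + (-92) + (-6) = 2547; answer 2547
Part 2: B1 = 2547; w = -8; T(2) = 1*(-38) + 3*(-8) = -62; iterating: T(2)=-62, T(3)=-176, T(4)=-362, T(5)=-890, T(6)=-1976, T(7)=-4646, T(8)=-10574, T(9)=-24512, T(10)=-56234, T(11)=-129770, T(12)=-298472, T(13)=-687782; answer -687782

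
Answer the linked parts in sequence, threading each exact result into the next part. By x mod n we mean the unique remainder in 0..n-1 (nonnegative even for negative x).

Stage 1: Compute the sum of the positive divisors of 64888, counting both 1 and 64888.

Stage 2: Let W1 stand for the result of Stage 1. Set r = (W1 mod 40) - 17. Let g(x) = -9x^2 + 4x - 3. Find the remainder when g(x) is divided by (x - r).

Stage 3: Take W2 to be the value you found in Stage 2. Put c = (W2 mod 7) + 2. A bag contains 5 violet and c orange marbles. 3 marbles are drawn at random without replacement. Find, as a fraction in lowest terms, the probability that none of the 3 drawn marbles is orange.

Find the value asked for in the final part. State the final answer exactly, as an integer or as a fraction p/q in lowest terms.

5/42

Stage 1: 64888 = 2^3 * 8111; sigma = (1 + 2 + 4 + 8) * (1 + 8111) = 15 * 8112 = 121680; answer 121680
Stage 2: W1 = 121680; r = -17; remainder = value at the root: -9*(-17)^2 + 4*(-17)^1 - 3 = (-2601) + (-68) + (-3) = -2672; answer -2672
Stage 3: W2 = -2672; c = 4; total draws C(9,3) = 84; favorable C(5,3) = 10; P = 5/42; answer 5/42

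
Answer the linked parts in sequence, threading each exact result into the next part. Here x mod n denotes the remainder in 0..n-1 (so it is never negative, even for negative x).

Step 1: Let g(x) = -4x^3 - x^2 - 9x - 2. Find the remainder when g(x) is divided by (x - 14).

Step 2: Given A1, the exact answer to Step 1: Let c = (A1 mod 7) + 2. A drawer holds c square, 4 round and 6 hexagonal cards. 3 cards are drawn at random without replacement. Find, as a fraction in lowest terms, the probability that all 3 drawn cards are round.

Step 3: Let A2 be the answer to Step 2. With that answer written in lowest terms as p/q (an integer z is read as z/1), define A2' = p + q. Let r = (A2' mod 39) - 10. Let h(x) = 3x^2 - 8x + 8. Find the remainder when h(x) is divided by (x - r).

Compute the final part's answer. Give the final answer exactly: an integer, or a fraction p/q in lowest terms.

43

Step 1: remainder = value at the root: -4*(14)^3 - 1*(14)^2 - 9*(14)^1 - 2 = (-10976) + (-196) + (-126) + (-2) = -11300; answer -11300
Step 2: A1 = -11300; c = 7; total draws C(17,3) = 680; favorable C(4,3) = 4; P = 1/170; answer 1/170
Step 3: A2 = 1/170; threaded value p + q = 171; r = 5; remainder = value at the root: 3*(5)^2 - 8*(5)^1 + 8 = (75) + (-40) + (8) = 43; answer 43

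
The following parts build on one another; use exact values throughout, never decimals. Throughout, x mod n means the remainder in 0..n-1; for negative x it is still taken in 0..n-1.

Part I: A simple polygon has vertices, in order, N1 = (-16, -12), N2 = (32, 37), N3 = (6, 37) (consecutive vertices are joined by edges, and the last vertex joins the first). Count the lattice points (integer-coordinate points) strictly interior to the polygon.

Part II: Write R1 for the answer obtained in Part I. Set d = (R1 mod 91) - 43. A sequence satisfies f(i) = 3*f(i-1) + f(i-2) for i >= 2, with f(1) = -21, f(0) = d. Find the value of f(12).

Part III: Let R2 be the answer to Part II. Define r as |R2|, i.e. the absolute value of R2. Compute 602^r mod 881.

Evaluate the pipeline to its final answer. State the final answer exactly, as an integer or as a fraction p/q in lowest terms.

140

Part I: cross terms: (-16*37 - 32*-12)=-208, (32*37 - 6*37)=962, (6*-12 - -16*37)=520; twice the area = |1274| = 1274; area = 637; boundary points = 1 + 26 + 1 = 28; strictly interior points = area - boundary/2 + 1 = 624; answer 624
Part II: R1 = 624; d = 35; f(2) = 3*(-21) + 1*(35) = -28; iterating: f(2)=-28, f(3)=-105, f(4)=-343, f(5)=-1134, f(6)=-3745, f(7)=-12369, f(8)=-40852, f(9)=-134925, f(10)=-445627, f(11)=-1471806, f(12)=-4861045; answer -4861045
Part III: R2 = -4861045; r = 4861045; squarings mod 881: 602^1=602, 602^2=313, 602^4=178, 602^8=849, 602^16=143, 602^32=186, 602^64=237, 602^128=666, 602^256=413, 602^512=536, 602^1024=90, 602^2048=171, 602^4096=168, 602^8192=32, 602^16384=143, 602^32768=186, 602^65536=237, 602^131072=666, 602^262144=413, 602^524288=536, 602^1048576=90, 602^2097152=171, 602^4194304=168; 602^4861045 = 602^1 * 602^4 * 602^16 * 602^32 * 602^64 * 602^1024 * 602^2048 * 602^8192 * 602^131072 * 602^524288 * 602^4194304 = 140 (mod 881); answer 140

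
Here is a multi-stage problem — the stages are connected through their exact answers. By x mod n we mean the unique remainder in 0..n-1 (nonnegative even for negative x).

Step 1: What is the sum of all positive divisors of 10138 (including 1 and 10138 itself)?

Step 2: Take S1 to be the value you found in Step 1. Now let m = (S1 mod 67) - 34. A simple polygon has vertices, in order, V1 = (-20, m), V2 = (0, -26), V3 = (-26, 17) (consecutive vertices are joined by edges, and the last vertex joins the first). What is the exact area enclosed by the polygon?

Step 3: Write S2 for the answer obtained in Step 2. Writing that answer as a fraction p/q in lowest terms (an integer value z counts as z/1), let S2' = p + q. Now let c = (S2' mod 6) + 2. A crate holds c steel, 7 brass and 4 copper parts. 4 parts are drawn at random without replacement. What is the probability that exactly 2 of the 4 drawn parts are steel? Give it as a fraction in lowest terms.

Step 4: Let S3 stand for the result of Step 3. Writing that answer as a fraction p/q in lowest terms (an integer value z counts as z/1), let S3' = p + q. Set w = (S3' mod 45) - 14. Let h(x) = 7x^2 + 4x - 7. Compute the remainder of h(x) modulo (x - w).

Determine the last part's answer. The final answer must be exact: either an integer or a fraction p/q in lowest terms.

Step 1: 10138 = 2 * 37 * 137; sigma = (1 + 2) * (1 + 37) * (1 + 137) = 3 * 38 * 138 = 15732; answer 15732
Step 2: S1 = 15732; m = 20; cross terms: (-20*-26 - 0*20)=520, (0*17 - -26*-26)=-676, (-26*20 - -20*17)=-180; twice the area = |-336| = 336; area = 168; answer 168
Step 3: S2 = 168; threaded value p + q = 169; c = 3; total draws C(14,4) = 1001; favorable C(3,2)*C(11,2) = 165; P = 15/91; answer 15/91
Step 4: S3 = 15/91; threaded value p + q = 106; w = 2; remainder = value at the root: 7*(2)^2 + 4*(2)^1 - 7 = (28) + (8) + (-7) = 29; answer 29

29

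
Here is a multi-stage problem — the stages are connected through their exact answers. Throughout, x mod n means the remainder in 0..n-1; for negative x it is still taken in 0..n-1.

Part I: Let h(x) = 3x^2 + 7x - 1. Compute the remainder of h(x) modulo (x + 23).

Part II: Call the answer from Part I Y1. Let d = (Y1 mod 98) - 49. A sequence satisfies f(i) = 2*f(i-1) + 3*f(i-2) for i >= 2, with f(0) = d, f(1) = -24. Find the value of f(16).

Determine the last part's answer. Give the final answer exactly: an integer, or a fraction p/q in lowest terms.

Part I: remainder = value at the root: 3*(-23)^2 + 7*(-23)^1 - 1 = (1587) + (-161) + (-1) = 1425; answer 1425
Part II: Y1 = 1425; d = 4; f(2) = 2*(-24) + 3*(4) = -36; iterating: f(2)=-36, f(3)=-144, f(4)=-396, f(5)=-1224, f(6)=-3636, f(7)=-10944, f(8)=-32796, f(9)=-98424, f(10)=-295236, f(11)=-885744, f(12)=-2657196, f(13)=-7971624, f(14)=-23914836, f(15)=-71744544, f(16)=-215233596; answer -215233596

-215233596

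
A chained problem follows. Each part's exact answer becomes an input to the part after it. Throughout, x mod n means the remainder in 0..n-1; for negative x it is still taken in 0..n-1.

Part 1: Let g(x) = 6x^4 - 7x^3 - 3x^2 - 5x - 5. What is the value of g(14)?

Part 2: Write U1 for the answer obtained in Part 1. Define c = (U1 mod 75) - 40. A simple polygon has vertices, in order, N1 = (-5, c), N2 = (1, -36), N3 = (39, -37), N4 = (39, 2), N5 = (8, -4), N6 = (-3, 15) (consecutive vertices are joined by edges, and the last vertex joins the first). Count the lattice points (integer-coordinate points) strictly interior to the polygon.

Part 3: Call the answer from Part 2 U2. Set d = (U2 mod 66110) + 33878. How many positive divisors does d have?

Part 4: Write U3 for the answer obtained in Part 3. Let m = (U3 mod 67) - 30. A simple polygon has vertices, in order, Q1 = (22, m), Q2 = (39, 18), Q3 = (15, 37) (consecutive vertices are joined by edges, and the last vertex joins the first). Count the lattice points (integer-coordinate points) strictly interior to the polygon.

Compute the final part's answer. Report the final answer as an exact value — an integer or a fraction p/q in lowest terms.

Part 1: 6*(14)^4 - 7*(14)^3 - 3*(14)^2 - 5*(14)^1 - 5 = (230496) + (-19208) + (-588) + (-70) + (-5) = 210625; answer 210625
Part 2: U1 = 210625; c = -15; cross terms: (-5*-36 - 1*-15)=195, (1*-37 - 39*-36)=1367, (39*2 - 39*-37)=1521, (39*-4 - 8*2)=-172, (8*15 - -3*-4)=108, (-3*-15 - -5*15)=120; twice the area = |3139| = 3139; area = 3139/2; boundary points = 3 + 1 + 39 + 1 + 1 + 2 = 47; strictly interior points = area - boundary/2 + 1 = 1547; answer 1547
Part 3: U2 = 1547; d = 35425; 35425 = 5^2 * 13 * 109; number of divisors = (2+1) * (1+1) * (1+1) = 12; answer 12
Part 4: U3 = 12; m = -18; cross terms: (22*18 - 39*-18)=1098, (39*37 - 15*18)=1173, (15*-18 - 22*37)=-1084; twice the area = |1187| = 1187; area = 1187/2; boundary points = 1 + 1 + 1 = 3; strictly interior points = area - boundary/2 + 1 = 593; answer 593

593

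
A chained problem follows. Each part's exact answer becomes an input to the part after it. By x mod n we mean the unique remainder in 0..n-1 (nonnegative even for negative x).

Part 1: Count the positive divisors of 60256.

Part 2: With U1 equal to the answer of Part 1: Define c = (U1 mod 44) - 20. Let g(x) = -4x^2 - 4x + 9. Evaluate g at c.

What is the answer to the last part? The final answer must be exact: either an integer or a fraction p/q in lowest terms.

Part 1: 60256 = 2^5 * 7 * 269; number of divisors = (5+1) * (1+1) * (1+1) = 24; answer 24
Part 2: U1 = 24; c = 4; -4*(4)^2 - 4*(4)^1 + 9 = (-64) + (-16) + (9) = -71; answer -71

-71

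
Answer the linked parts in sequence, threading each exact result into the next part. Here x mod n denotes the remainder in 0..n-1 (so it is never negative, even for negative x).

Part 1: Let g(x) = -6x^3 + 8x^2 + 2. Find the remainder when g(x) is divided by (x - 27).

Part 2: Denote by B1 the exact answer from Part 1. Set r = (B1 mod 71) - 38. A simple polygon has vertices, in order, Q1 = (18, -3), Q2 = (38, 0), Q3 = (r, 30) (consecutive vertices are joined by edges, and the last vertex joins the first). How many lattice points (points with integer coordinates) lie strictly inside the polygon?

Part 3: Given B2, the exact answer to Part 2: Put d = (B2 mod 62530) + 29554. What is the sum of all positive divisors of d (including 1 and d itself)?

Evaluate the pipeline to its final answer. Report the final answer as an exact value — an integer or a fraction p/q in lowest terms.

Part 1: remainder = value at the root: -6*(27)^3 + 8*(27)^2 + 2 = (-118098) + (5832) + (2) = -112264; answer -112264
Part 2: B1 = -112264; r = 20; cross terms: (18*0 - 38*-3)=114, (38*30 - 20*0)=1140, (20*-3 - 18*30)=-600; twice the area = |654| = 654; area = 327; boundary points = 1 + 6 + 1 = 8; strictly interior points = area - boundary/2 + 1 = 324; answer 324
Part 3: B2 = 324; d = 29878; 29878 = 2 * 14939; sigma = (1 + 2) * (1 + 14939) = 3 * 14940 = 44820; answer 44820

44820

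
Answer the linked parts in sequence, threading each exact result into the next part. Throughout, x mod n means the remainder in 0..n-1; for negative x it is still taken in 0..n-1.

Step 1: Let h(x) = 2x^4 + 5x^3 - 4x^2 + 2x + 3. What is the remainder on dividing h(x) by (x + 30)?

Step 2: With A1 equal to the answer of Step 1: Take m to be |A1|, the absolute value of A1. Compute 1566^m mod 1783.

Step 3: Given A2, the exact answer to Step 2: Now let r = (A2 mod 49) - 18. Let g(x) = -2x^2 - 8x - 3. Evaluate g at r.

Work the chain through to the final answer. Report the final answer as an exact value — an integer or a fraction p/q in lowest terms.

-507

Step 1: remainder = value at the root: 2*(-30)^4 + 5*(-30)^3 - 4*(-30)^2 + 2*(-30)^1 + 3 = (1620000) + (-135000) + (-3600) + (-60) + (3) = 1481343; answer 1481343
Step 2: A1 = 1481343; m = 1481343; squarings mod 1783: 1566^1=1566, 1566^2=731, 1566^4=1244, 1566^8=1675, 1566^16=966, 1566^32=647, 1566^64=1387, 1566^128=1695, 1566^256=612, 1566^512=114, 1566^1024=515, 1566^2048=1341, 1566^4096=1017, 1566^8192=149, 1566^16384=805, 1566^32768=796, 1566^65536=651, 1566^131072=1230, 1566^262144=916, 1566^524288=1046, 1566^1048576=1137; 1566^1481343 = 1566^1 * 1566^2 * 1566^4 * 1566^8 * 1566^16 * 1566^32 * 1566^64 * 1566^512 * 1566^2048 * 1566^4096 * 1566^32768 * 1566^131072 * 1566^262144 * 1566^1048576 = 1012 (mod 1783); answer 1012
Step 3: A2 = 1012; r = 14; -2*(14)^2 - 8*(14)^1 - 3 = (-392) + (-112) + (-3) = -507; answer -507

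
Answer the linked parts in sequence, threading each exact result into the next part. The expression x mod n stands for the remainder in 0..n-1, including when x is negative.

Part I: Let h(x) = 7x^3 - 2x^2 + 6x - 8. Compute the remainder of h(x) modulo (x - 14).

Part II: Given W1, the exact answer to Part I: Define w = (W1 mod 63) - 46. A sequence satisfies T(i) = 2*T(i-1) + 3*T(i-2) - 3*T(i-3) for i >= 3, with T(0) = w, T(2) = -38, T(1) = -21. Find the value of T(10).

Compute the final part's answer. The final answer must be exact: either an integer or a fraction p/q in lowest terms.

Part I: remainder = value at the root: 7*(14)^3 - 2*(14)^2 + 6*(14)^1 - 8 = (19208) + (-392) + (84) + (-8) = 18892; answer 18892
Part II: W1 = 18892; w = 9; T(3) = 2*(-38) + 3*(-21) - 3*(9) = -166; iterating: T(3)=-166, T(4)=-383, T(5)=-1150, T(6)=-2951, T(7)=-8203, T(8)=-21809, T(9)=-59374, T(10)=-159566; answer -159566

-159566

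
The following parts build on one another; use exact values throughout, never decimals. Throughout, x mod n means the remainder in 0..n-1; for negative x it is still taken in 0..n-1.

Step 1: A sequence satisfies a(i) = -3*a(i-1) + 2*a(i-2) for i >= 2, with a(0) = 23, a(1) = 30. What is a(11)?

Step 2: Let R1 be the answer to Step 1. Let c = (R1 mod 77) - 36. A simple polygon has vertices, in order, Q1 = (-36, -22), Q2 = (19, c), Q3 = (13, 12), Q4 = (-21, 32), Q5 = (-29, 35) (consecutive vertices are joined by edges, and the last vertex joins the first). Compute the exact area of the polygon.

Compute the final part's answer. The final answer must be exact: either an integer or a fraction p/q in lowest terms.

4091/2

Step 1: a(2) = -3*(30) + 2*(23) = -44; iterating: a(2)=-44, a(3)=192, a(4)=-664, a(5)=2376, a(6)=-8456, a(7)=30120, a(8)=-107272, a(9)=382056, a(10)=-1360712, a(11)=4846248; answer 4846248
Step 2: R1 = 4846248; c = -14; cross terms: (-36*-14 - 19*-22)=922, (19*12 - 13*-14)=410, (13*32 - -21*12)=668, (-21*35 - -29*32)=193, (-29*-22 - -36*35)=1898; twice the area = |4091| = 4091; area = 4091/2; answer 4091/2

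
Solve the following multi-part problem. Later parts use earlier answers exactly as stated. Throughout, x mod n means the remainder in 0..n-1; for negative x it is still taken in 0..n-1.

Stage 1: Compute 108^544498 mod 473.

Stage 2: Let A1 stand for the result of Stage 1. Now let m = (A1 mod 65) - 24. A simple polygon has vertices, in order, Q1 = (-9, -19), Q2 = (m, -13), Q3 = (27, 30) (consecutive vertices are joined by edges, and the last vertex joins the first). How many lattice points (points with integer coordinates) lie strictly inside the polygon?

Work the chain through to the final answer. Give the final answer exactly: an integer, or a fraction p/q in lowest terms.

Stage 1: squarings mod 473: 108^1=108, 108^2=312, 108^4=379, 108^8=322, 108^16=97, 108^32=422, 108^64=236, 108^128=355, 108^256=207, 108^512=279, 108^1024=269, 108^2048=465, 108^4096=64, 108^8192=312, 108^16384=379, 108^32768=322, 108^65536=97, 108^131072=422, 108^262144=236, 108^524288=355; 108^544498 = 108^2 * 108^16 * 108^32 * 108^64 * 108^128 * 108^512 * 108^1024 * 108^2048 * 108^16384 * 108^524288 = 102 (mod 473); answer 102
Stage 2: A1 = 102; m = 13; cross terms: (-9*-13 - 13*-19)=364, (13*30 - 27*-13)=741, (27*-19 - -9*30)=-243; twice the area = |862| = 862; area = 431; boundary points = 2 + 1 + 1 = 4; strictly interior points = area - boundary/2 + 1 = 430; answer 430

430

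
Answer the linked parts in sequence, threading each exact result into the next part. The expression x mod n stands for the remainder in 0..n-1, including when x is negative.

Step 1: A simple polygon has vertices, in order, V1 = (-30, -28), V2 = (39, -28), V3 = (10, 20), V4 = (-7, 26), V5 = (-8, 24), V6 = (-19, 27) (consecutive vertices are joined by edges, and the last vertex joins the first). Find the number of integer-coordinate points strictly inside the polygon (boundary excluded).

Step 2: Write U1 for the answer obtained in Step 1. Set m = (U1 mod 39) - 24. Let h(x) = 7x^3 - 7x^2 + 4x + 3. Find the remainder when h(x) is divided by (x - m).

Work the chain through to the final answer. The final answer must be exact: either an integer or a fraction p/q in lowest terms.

-25257

Step 1: cross terms: (-30*-28 - 39*-28)=1932, (39*20 - 10*-28)=1060, (10*26 - -7*20)=400, (-7*24 - -8*26)=40, (-8*27 - -19*24)=240, (-19*-28 - -30*27)=1342; twice the area = |5014| = 5014; area = 2507; boundary points = 69 + 1 + 1 + 1 + 1 + 11 = 84; strictly interior points = area - boundary/2 + 1 = 2466; answer 2466
Step 2: U1 = 2466; m = -15; remainder = value at the root: 7*(-15)^3 - 7*(-15)^2 + 4*(-15)^1 + 3 = (-23625) + (-1575) + (-60) + (3) = -25257; answer -25257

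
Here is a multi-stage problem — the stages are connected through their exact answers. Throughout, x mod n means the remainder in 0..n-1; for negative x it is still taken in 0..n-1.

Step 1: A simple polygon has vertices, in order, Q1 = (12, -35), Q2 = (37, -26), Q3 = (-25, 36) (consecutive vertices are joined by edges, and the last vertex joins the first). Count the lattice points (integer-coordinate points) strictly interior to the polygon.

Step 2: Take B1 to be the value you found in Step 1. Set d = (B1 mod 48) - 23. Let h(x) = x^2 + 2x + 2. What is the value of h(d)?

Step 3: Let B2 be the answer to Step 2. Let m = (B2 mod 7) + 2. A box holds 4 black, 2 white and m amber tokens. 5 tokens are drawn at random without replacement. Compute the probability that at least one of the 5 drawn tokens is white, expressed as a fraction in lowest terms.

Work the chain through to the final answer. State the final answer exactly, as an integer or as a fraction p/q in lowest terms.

Step 1: cross terms: (12*-26 - 37*-35)=983, (37*36 - -25*-26)=682, (-25*-35 - 12*36)=443; twice the area = |2108| = 2108; area = 1054; boundary points = 1 + 62 + 1 = 64; strictly interior points = area - boundary/2 + 1 = 1023; answer 1023
Step 2: B1 = 1023; d = -8; 1*(-8)^2 + 2*(-8)^1 + 2 = (64) + (-16) + (2) = 50; answer 50
Step 3: B2 = 50; m = 3; total draws C(9,5) = 126; complement C(7,5) = 21; favorable 126 - 21 = 105; P = 5/6; answer 5/6

5/6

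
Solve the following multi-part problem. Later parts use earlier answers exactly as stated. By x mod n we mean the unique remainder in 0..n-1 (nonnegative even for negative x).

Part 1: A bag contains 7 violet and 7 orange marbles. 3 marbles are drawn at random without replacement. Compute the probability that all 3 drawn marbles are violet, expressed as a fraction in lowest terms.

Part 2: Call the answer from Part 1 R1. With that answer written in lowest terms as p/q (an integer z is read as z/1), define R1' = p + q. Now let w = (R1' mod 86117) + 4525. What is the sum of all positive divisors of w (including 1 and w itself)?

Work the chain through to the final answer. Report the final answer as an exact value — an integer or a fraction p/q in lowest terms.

7200

Part 1: total draws C(14,3) = 364; favorable C(7,3) = 35; P = 5/52; answer 5/52
Part 2: R1 = 5/52; threaded value p + q = 57; w = 4582; 4582 = 2 * 29 * 79; sigma = (1 + 2) * (1 + 29) * (1 + 79) = 3 * 30 * 80 = 7200; answer 7200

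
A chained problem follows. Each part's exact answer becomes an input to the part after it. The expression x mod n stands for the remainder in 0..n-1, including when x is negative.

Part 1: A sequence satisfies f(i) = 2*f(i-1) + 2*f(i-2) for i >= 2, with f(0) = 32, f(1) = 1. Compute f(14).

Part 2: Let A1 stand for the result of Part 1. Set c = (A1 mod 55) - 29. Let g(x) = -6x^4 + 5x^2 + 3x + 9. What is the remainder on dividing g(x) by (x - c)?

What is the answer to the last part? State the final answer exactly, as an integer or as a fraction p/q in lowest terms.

-2340691

Part 1: f(2) = 2*(1) + 2*(32) = 66; iterating: f(2)=66, f(3)=134, f(4)=400, f(5)=1068, f(6)=2936, f(7)=8008, f(8)=21888, f(9)=59792, f(10)=163360, f(11)=446304, f(12)=1219328, f(13)=3331264, f(14)=9101184; answer 9101184
Part 2: A1 = 9101184; c = -25; remainder = value at the root: -6*(-25)^4 + 5*(-25)^2 + 3*(-25)^1 + 9 = (-2343750) + (3125) + (-75) + (9) = -2340691; answer -2340691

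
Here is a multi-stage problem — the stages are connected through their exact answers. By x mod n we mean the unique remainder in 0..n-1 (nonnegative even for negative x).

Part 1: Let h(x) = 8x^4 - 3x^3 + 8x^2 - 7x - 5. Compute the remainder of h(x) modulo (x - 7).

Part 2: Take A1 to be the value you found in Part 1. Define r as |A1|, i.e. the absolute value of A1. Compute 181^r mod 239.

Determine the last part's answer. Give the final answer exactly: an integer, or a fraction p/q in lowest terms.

84

Part 1: remainder = value at the root: 8*(7)^4 - 3*(7)^3 + 8*(7)^2 - 7*(7)^1 - 5 = (19208) + (-1029) + (392) + (-49) + (-5) = 18517; answer 18517
Part 2: A1 = 18517; r = 18517; squarings mod 239: 181^1=181, 181^2=18, 181^4=85, 181^8=55, 181^16=157, 181^32=32, 181^64=68, 181^128=83, 181^256=197, 181^512=91, 181^1024=155, 181^2048=125, 181^4096=90, 181^8192=213, 181^16384=198; 181^18517 = 181^1 * 181^4 * 181^16 * 181^64 * 181^2048 * 181^16384 = 84 (mod 239); answer 84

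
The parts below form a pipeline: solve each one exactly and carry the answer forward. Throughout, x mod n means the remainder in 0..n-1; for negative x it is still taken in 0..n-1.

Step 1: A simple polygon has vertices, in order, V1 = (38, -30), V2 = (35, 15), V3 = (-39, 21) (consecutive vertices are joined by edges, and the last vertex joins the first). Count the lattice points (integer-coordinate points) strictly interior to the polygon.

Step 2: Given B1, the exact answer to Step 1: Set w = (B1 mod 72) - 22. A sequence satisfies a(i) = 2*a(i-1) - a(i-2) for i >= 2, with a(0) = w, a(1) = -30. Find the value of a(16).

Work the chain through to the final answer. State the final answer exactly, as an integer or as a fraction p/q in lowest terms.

-1200

Step 1: cross terms: (38*15 - 35*-30)=1620, (35*21 - -39*15)=1320, (-39*-30 - 38*21)=372; twice the area = |3312| = 3312; area = 1656; boundary points = 3 + 2 + 1 = 6; strictly interior points = area - boundary/2 + 1 = 1654; answer 1654
Step 2: B1 = 1654; w = 48; a(2) = 2*(-30) - 1*(48) = -108; iterating: a(2)=-108, a(3)=-186, a(4)=-264, a(5)=-342, a(6)=-420, a(7)=-498, a(8)=-576, a(9)=-654, a(10)=-732, a(11)=-810, a(12)=-888, a(13)=-966, a(14)=-1044, a(15)=-1122, a(16)=-1200; answer -1200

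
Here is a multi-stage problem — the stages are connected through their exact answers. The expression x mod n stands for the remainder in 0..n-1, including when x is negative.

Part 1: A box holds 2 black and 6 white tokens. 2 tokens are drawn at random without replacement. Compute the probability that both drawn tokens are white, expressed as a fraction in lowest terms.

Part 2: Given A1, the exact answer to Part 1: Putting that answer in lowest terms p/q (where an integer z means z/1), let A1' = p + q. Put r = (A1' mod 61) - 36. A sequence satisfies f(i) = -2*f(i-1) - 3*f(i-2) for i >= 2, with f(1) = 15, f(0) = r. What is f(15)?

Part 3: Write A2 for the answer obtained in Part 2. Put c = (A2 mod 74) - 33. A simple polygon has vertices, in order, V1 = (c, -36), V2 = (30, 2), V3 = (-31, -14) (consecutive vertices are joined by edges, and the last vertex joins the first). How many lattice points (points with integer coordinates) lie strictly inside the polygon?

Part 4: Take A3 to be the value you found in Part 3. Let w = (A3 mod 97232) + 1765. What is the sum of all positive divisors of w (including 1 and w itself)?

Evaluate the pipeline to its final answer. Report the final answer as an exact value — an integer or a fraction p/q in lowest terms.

3780

Part 1: total draws C(8,2) = 28; favorable C(6,2) = 15; P = 15/28; answer 15/28
Part 2: A1 = 15/28; threaded value p + q = 43; r = 7; f(2) = -2*(15) - 3*(7) = -51; iterating: f(2)=-51, f(3)=57, f(4)=39, f(5)=-249, f(6)=381, f(7)=-15, f(8)=-1113, f(9)=2271, f(10)=-1203, f(11)=-4407, f(12)=12423, f(13)=-11625, f(14)=-14019, f(15)=62913; answer 62913
Part 3: A2 = 62913; c = -20; cross terms: (-20*2 - 30*-36)=1040, (30*-14 - -31*2)=-358, (-31*-36 - -20*-14)=836; twice the area = |1518| = 1518; area = 759; boundary points = 2 + 1 + 11 = 14; strictly interior points = area - boundary/2 + 1 = 753; answer 753
Part 4: A3 = 753; w = 2518; 2518 = 2 * 1259; sigma = (1 + 2) * (1 + 1259) = 3 * 1260 = 3780; answer 3780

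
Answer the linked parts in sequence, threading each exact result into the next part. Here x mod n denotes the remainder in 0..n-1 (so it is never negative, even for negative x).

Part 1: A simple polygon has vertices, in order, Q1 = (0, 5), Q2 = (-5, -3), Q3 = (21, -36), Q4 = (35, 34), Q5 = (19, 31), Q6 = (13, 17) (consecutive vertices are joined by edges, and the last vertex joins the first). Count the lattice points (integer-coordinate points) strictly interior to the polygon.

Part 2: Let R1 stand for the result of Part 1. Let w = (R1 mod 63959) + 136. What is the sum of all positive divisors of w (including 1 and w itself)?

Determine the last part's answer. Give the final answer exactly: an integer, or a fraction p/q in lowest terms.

Part 1: cross terms: (0*-3 - -5*5)=25, (-5*-36 - 21*-3)=243, (21*34 - 35*-36)=1974, (35*31 - 19*34)=439, (19*17 - 13*31)=-80, (13*5 - 0*17)=65; twice the area = |2666| = 2666; area = 1333; boundary points = 1 + 1 + 14 + 1 + 2 + 1 = 20; strictly interior points = area - boundary/2 + 1 = 1324; answer 1324
Part 2: R1 = 1324; w = 1460; 1460 = 2^2 * 5 * 73; sigma = (1 + 2 + 4) * (1 + 5) * (1 + 73) = 7 * 6 * 74 = 3108; answer 3108

3108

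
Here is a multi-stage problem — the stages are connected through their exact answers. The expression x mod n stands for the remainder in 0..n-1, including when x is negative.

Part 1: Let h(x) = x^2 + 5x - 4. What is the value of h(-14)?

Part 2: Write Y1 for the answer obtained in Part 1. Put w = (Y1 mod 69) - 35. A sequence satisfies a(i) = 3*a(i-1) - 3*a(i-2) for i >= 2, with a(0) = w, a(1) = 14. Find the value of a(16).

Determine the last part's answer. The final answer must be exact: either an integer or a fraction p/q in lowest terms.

Part 1: 1*(-14)^2 + 5*(-14)^1 - 4 = (196) + (-70) + (-4) = 122; answer 122
Part 2: Y1 = 122; w = 18; a(2) = 3*(14) - 3*(18) = -12; iterating: a(2)=-12, a(3)=-78, a(4)=-198, a(5)=-360, a(6)=-486, a(7)=-378, a(8)=324, a(9)=2106, a(10)=5346, a(11)=9720, a(12)=13122, a(13)=10206, a(14)=-8748, a(15)=-56862, a(16)=-144342; answer -144342

-144342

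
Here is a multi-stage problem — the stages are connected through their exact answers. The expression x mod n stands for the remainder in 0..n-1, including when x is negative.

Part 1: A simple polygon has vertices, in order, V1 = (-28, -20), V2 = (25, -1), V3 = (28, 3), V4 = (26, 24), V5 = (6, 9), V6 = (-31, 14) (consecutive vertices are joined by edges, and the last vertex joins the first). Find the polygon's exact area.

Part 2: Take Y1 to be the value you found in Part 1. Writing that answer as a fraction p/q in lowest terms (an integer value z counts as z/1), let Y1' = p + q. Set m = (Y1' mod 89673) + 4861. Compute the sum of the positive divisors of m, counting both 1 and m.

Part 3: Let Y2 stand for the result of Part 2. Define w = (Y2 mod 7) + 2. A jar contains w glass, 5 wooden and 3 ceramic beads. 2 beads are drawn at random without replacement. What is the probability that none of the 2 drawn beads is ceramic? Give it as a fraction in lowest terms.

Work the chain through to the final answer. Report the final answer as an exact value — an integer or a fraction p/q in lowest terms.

Part 1: cross terms: (-28*-1 - 25*-20)=528, (25*3 - 28*-1)=103, (28*24 - 26*3)=594, (26*9 - 6*24)=90, (6*14 - -31*9)=363, (-31*-20 - -28*14)=1012; twice the area = |2690| = 2690; area = 1345; answer 1345
Part 2: Y1 = 1345; threaded value p + q = 1346; m = 6207; 6207 = 3 * 2069; sigma = (1 + 3) * (1 + 2069) = 4 * 2070 = 8280; answer 8280
Part 3: Y2 = 8280; w = 8; total draws C(16,2) = 120; favorable C(13,2) = 78; P = 13/20; answer 13/20

13/20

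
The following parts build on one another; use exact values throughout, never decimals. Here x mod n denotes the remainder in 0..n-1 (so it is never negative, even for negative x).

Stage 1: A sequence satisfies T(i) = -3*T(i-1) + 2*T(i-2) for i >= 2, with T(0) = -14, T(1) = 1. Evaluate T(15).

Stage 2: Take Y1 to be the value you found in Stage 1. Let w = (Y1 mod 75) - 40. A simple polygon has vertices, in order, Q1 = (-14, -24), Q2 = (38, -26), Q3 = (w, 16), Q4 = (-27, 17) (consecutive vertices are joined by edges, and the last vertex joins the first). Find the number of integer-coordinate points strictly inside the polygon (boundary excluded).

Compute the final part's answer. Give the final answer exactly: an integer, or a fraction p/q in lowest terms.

1169

Stage 1: T(2) = -3*(1) + 2*(-14) = -31; iterating: T(2)=-31, T(3)=95, T(4)=-347, T(5)=1231, T(6)=-4387, T(7)=15623, T(8)=-55643, T(9)=198175, T(10)=-705811, T(11)=2513783, T(12)=-8952971, T(13)=31886479, T(14)=-113565379, T(15)=404469095; answer 404469095
Stage 2: Y1 = 404469095; w = -20; cross terms: (-14*-26 - 38*-24)=1276, (38*16 - -20*-26)=88, (-20*17 - -27*16)=92, (-27*-24 - -14*17)=886; twice the area = |2342| = 2342; area = 1171; boundary points = 2 + 2 + 1 + 1 = 6; strictly interior points = area - boundary/2 + 1 = 1169; answer 1169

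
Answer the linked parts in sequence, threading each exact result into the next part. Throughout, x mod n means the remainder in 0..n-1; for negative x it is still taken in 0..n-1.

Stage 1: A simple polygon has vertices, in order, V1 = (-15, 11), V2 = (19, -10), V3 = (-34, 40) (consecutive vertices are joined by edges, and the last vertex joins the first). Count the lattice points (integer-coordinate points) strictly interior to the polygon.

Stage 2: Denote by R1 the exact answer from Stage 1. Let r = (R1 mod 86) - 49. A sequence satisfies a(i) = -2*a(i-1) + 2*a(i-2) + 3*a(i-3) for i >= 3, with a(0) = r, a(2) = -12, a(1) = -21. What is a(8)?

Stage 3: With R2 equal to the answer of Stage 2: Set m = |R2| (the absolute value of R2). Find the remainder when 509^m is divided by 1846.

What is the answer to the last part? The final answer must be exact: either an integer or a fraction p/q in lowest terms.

Stage 1: cross terms: (-15*-10 - 19*11)=-59, (19*40 - -34*-10)=420, (-34*11 - -15*40)=226; twice the area = |587| = 587; area = 587/2; boundary points = 1 + 1 + 1 = 3; strictly interior points = area - boundary/2 + 1 = 293; answer 293
Stage 2: R1 = 293; r = -14; a(3) = -2*(-12) + 2*(-21) + 3*(-14) = -60; iterating: a(3)=-60, a(4)=33, a(5)=-222, a(6)=330, a(7)=-1005, a(8)=2004; answer 2004
Stage 3: R2 = 2004; m = 2004; squarings mod 1846: 509^1=509, 509^2=641, 509^4=1069, 509^8=87, 509^16=185, 509^32=997, 509^64=861, 509^128=1075, 509^256=29, 509^512=841, 509^1024=263; 509^2004 = 509^4 * 509^16 * 509^64 * 509^128 * 509^256 * 509^512 * 509^1024 = 547 (mod 1846); answer 547

547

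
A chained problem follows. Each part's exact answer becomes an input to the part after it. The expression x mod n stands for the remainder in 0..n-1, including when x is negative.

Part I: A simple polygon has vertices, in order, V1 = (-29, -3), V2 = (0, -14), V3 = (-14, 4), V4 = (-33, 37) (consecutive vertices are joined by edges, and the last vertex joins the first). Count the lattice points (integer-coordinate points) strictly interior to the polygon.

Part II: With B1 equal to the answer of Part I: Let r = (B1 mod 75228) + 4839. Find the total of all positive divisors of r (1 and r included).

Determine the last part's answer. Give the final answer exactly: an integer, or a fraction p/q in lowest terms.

Part I: cross terms: (-29*-14 - 0*-3)=406, (0*4 - -14*-14)=-196, (-14*37 - -33*4)=-386, (-33*-3 - -29*37)=1172; twice the area = |996| = 996; area = 498; boundary points = 1 + 2 + 1 + 4 = 8; strictly interior points = area - boundary/2 + 1 = 495; answer 495
Part II: B1 = 495; r = 5334; 5334 = 2 * 3 * 7 * 127; sigma = (1 + 2) * (1 + 3) * (1 + 7) * (1 + 127) = 3 * 4 * 8 * 128 = 12288; answer 12288

12288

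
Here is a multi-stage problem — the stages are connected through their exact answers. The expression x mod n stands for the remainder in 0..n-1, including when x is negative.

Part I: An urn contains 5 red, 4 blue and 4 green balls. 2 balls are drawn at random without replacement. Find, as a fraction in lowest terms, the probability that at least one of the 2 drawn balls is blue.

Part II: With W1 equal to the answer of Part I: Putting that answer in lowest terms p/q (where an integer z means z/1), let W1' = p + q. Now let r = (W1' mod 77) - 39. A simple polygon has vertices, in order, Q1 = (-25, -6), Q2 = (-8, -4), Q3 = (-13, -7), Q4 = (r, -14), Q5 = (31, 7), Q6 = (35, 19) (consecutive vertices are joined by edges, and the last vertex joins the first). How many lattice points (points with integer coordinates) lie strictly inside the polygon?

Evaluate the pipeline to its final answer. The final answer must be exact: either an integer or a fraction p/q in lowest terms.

Part I: total draws C(13,2) = 78; complement C(9,2) = 36; favorable 78 - 36 = 42; P = 7/13; answer 7/13
Part II: W1 = 7/13; threaded value p + q = 20; r = -19; cross terms: (-25*-4 - -8*-6)=52, (-8*-7 - -13*-4)=4, (-13*-14 - -19*-7)=49, (-19*7 - 31*-14)=301, (31*19 - 35*7)=344, (35*-6 - -25*19)=265; twice the area = |1015| = 1015; area = 1015/2; boundary points = 1 + 1 + 1 + 1 + 4 + 5 = 13; strictly interior points = area - boundary/2 + 1 = 502; answer 502

502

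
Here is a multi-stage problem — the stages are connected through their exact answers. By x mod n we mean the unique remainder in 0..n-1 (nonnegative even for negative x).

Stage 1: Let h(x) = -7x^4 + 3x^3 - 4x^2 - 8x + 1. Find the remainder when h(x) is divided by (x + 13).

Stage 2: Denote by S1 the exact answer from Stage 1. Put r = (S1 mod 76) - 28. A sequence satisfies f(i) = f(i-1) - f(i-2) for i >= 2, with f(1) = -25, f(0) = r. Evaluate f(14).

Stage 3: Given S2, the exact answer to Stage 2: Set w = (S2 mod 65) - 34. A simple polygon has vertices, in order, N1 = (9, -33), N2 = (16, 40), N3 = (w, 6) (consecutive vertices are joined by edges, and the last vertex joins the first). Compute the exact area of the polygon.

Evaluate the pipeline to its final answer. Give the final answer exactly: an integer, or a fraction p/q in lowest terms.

749/2

Stage 1: remainder = value at the root: -7*(-13)^4 + 3*(-13)^3 - 4*(-13)^2 - 8*(-13)^1 + 1 = (-199927) + (-6591) + (-676) + (104) + (1) = -207089; answer -207089
Stage 2: S1 = -207089; r = -17; f(2) = 1*(-25) - 1*(-17) = -8; iterating: f(2)=-8, f(3)=17, f(4)=25, f(5)=8, f(6)=-17, f(7)=-25, f(8)=-8, f(9)=17, f(10)=25, f(11)=8, f(12)=-17, f(13)=-25, f(14)=-8; answer -8
Stage 3: S2 = -8; w = 23; cross terms: (9*40 - 16*-33)=888, (16*6 - 23*40)=-824, (23*-33 - 9*6)=-813; twice the area = |-749| = 749; area = 749/2; answer 749/2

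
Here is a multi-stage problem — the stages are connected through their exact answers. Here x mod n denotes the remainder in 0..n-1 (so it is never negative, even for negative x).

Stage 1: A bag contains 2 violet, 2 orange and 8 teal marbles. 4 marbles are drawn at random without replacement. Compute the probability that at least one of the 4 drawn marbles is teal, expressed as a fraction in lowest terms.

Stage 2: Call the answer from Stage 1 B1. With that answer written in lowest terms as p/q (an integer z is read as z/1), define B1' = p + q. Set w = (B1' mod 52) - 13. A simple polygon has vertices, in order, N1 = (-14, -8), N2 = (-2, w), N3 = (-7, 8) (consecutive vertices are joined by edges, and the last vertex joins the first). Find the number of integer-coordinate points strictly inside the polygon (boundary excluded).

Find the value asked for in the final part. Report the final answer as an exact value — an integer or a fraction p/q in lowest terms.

106

Stage 1: total draws C(12,4) = 495; complement C(4,4) = 1; favorable 495 - 1 = 494; P = 494/495; answer 494/495
Stage 2: B1 = 494/495; threaded value p + q = 989; w = -12; cross terms: (-14*-12 - -2*-8)=152, (-2*8 - -7*-12)=-100, (-7*-8 - -14*8)=168; twice the area = |220| = 220; area = 110; boundary points = 4 + 5 + 1 = 10; strictly interior points = area - boundary/2 + 1 = 106; answer 106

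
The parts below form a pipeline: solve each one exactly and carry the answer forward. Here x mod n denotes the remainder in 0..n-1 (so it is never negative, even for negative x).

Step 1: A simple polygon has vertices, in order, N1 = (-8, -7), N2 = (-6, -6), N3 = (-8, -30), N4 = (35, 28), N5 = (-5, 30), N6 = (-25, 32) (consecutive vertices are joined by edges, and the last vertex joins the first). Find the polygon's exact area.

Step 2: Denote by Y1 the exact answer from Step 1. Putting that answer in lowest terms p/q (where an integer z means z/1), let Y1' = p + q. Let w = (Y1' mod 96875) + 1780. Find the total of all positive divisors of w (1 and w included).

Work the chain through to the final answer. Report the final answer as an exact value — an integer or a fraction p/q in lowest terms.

Step 1: cross terms: (-8*-6 - -6*-7)=6, (-6*-30 - -8*-6)=132, (-8*28 - 35*-30)=826, (35*30 - -5*28)=1190, (-5*32 - -25*30)=590, (-25*-7 - -8*32)=431; twice the area = |3175| = 3175; area = 3175/2; answer 3175/2
Step 2: Y1 = 3175/2; threaded value p + q = 3177; w = 4957; 4957 is prime, so its only divisors are 1 and 4957; sigma = 1 + 4957 = 4958; answer 4958

4958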